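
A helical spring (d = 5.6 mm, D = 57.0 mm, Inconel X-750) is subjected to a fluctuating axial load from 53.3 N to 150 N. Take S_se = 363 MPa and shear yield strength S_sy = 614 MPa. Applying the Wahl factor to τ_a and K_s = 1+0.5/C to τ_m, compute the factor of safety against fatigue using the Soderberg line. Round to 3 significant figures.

C = D/d = 57.0/5.6 = 10.1786; K_W = (4C−1)/(4C−4)+0.615/C = 1.1421; K_s = 1+0.5/C = 1.0491
F_a = (F_max−F_min)/2 = 48.35 N; F_m = (F_max+F_min)/2 = 101.65 N
τ_a = K_W·8F_aD/(πd³) = 1.1421 × 39.962 = 45.642 MPa
τ_m = K_s·8F_mD/(πd³) = 1.0491 × 84.015 = 88.142 MPa
Soderberg: 1/n_f = τ_a/S_se + τ_m/S_sy = 45.642/363 + 88.142/614 = 0.12574 + 0.14355 = 0.26929
n_f = 1/0.26929 = 3.713

3.71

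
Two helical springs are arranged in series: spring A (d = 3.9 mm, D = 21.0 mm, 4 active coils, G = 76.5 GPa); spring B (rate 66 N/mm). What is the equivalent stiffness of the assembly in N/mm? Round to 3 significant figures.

k_A = Gd⁴/(8D³N_a) = (76.5×10³)(3.9⁴)/(8·21.0³·4) = 59.719 N/mm
Series: 1/k_eq = 1/59.719 + 1/66 = 0.031897; k_eq = 31.351 N/mm

31.4 N/mm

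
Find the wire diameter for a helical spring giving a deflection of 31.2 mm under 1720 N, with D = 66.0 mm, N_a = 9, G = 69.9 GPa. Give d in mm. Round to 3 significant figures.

11.3 mm

Required rate k = F/δ = 1720/31.2 = 55.128 N/mm
d = (8D³N_a·k / G)^(1/4) = (8·66.0³·9·55.128 / (69.9×10³))^0.25
  = (16325)^0.25 = 11.3036 mm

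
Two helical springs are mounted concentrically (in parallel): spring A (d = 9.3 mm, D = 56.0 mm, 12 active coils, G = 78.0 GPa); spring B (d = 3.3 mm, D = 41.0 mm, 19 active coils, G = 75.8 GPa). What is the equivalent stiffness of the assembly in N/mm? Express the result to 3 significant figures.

35.5 N/mm

k_A = Gd⁴/(8D³N_a) = (78.0×10³)(9.3⁴)/(8·56.0³·12) = 34.609 N/mm
k_B = Gd⁴/(8D³N_a) = (75.8×10³)(3.3⁴)/(8·41.0³·19) = 0.85808 N/mm
Parallel: k_eq = 34.609 + 0.85808 = 35.467 N/mm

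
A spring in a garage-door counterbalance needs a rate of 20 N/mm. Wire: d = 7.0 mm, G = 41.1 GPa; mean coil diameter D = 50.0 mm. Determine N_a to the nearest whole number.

5

N_a = Gd⁴/(8D³k) = (41.1×10³ × 7.0⁴)/(8 × 50.0³ × 20)
    = 9.86811e+07 / 2e+07 = 4.934 → 5 coils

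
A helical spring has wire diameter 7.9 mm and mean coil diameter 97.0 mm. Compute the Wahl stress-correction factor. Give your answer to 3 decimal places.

C = D/d = 97.0/7.9 = 12.2785
K_W = (4C−1)/(4C−4) + 0.615/C = 48.114/45.114 + 0.0501 = 1.1166

1.117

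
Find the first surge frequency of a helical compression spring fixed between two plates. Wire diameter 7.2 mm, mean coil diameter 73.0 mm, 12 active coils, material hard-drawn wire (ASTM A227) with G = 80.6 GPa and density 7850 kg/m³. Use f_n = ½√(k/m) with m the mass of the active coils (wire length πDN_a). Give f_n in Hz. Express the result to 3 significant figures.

k = Gd⁴/(8D³N_a) = (80.6×10³)(7.2⁴)/(8·73.0³·12) = 5.8 N/mm = 5800 N/m
Wire length L = πDN_a = π·73.0·12 = 2752 mm
m = ρ·(πd²/4)·L = 7850 × 40.715×10⁻⁶ m² × 2.752 m = 0.87959 kg
f_n = ½√(k/m) = 0.5·√(5800/0.87959) = 0.5·√(6594) = 40.602 Hz

40.6 Hz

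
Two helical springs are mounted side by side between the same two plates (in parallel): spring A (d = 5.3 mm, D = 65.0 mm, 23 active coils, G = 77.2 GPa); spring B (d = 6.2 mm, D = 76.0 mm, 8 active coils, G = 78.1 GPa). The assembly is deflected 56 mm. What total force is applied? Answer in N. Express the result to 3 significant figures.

298 N

k_A = Gd⁴/(8D³N_a) = (77.2×10³)(5.3⁴)/(8·65.0³·23) = 1.2055 N/mm
k_B = Gd⁴/(8D³N_a) = (78.1×10³)(6.2⁴)/(8·76.0³·8) = 4.1077 N/mm
Parallel: k_eq = 1.2055 + 4.1077 = 5.3132 N/mm
F = k_eq·δ = 5.3132·56 = 297.54 N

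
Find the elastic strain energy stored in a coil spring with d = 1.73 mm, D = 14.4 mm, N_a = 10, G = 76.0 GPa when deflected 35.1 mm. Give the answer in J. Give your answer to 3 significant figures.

1.76 J

k = Gd⁴/(8D³N_a) = (76.0×10³)(1.73⁴)/(8·14.4³·10) = 2.8498 N/mm
U = ½kδ² = 0.5 × 2.8498 × 35.1² = 1755.5 N·mm = 1.7555 J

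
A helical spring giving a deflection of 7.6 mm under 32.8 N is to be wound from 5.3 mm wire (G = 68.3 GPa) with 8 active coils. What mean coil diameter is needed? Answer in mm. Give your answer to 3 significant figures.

Required rate k = F/δ = 32.8/7.6 = 4.3158 N/mm
D = (Gd⁴/(8N_a·k))^(1/3) = (68.3×10³·5.3⁴/(8·8·4.3158))^(1/3)
  = (195112)^(1/3) = 58.0000 mm

58.0 mm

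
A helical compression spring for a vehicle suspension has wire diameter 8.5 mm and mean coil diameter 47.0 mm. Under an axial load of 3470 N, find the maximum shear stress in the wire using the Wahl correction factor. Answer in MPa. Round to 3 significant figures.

Spring index C = D/d = 47.0/8.5 = 5.5294
K_W = (4C−1)/(4C−4) + 0.615/C = 21.118/18.118 + 0.1112 = 1.2768
τ₀ = 8FD/(πd³) = 8·3470·47.0/(π·8.5³) = 1.30472e+06/1929.3 = 676.26 MPa
τ_max = K·τ₀ = 1.2768 × 676.26 = 863.45 MPa

863 MPa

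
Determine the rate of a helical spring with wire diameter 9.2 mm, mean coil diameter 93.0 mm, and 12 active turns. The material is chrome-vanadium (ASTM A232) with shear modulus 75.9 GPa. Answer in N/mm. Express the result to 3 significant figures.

7.04 N/mm

k = Gd⁴/(8D³N_a) = (75.9×10³ × 9.2⁴) / (8 × 93.0³ × 12)
  = 5.43742e+08 / 7.72183e+07 = 7.0416 N/mm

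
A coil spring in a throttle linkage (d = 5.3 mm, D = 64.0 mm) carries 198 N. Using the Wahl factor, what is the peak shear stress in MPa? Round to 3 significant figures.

Spring index C = D/d = 64.0/5.3 = 12.0755
K_W = (4C−1)/(4C−4) + 0.615/C = 47.302/44.302 + 0.0509 = 1.1186
τ₀ = 8FD/(πd³) = 8·198·64.0/(π·5.3³) = 101376/467.71 = 216.75 MPa
τ_max = K·τ₀ = 1.1186 × 216.75 = 242.47 MPa

242 MPa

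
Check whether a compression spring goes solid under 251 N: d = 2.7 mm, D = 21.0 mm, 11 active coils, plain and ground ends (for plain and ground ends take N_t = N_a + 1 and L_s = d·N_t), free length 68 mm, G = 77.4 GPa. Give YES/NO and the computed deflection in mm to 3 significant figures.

YES, δ = 49.7 mm

k = Gd⁴/(8D³N_a) = (77.4×10³)(2.7⁴)/(8·21.0³·11) = 5.0473 N/mm
N_t = 12; L_s = 2.7·12 = 32.4 mm; δ_solid = L₀ − L_s = 68 − 32.4 = 35.6 mm
δ = F/k = 251/5.0473 = 49.73 mm
δ ≥ δ_solid → spring goes solid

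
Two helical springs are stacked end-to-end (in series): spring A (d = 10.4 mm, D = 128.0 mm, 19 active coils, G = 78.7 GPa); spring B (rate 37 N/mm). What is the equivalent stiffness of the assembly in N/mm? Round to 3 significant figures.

2.68 N/mm

k_A = Gd⁴/(8D³N_a) = (78.7×10³)(10.4⁴)/(8·128.0³·19) = 2.8882 N/mm
Series: 1/k_eq = 1/2.8882 + 1/37 = 0.37326; k_eq = 2.6791 N/mm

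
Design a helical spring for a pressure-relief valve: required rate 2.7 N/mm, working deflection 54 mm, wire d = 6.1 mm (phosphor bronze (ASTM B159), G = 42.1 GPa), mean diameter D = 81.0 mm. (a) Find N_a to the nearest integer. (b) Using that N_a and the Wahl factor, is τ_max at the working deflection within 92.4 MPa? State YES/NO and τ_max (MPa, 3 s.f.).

(a) 5 coils; (b) NO, τ_max = 149 MPa

N_a = Gd⁴/(8D³k) = (42.1×10³)(6.1⁴)/(8·81.0³·2.7) = 5.078 → N_a = 5
Actual rate k = Gd⁴/(8D³·5) = 2.7421 N/mm
Working load F = kδ = 2.7421·54 = 148.07 N
C = 81.0/6.1 = 13.2787; K_W = (4C−1)/(4C−4)+0.615/C = 1.1074
τ_max = K_W·8FD/(πd³) = 1.1074·134.56 = 149.01 MPa
τ_max > 92.4 MPa → exceeds allowable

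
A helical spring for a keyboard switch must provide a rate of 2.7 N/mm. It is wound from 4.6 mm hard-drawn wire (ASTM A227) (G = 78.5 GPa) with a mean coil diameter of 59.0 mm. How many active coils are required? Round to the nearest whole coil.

N_a = Gd⁴/(8D³k) = (78.5×10³ × 4.6⁴)/(8 × 59.0³ × 2.7)
    = 3.5148e+07 / 4.43619e+06 = 7.923 → 8 coils

8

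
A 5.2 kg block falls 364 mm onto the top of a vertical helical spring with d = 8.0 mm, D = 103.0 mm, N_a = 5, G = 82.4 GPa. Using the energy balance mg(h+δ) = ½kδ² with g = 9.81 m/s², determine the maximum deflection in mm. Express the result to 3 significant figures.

k = Gd⁴/(8D³N_a) = (82.4×10³)(8.0⁴)/(8·103.0³·5) = 7.7217 N/mm
W = mg = 5.2 × 9.81 = 51.012 N
½kδ² − Wδ − Wh = 0 → δ = (W + √(W² + 2kWh))/k
δ = (51.012 + √(2602.2 + 286760))/7.7217 = (51.012 + 537.92)/7.7217 = 76.27 mm

76.3 mm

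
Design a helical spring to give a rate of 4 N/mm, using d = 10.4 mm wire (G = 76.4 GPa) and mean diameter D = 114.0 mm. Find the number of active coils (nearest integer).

19

N_a = Gd⁴/(8D³k) = (76.4×10³ × 10.4⁴)/(8 × 114.0³ × 4)
    = 8.93772e+08 / 4.74094e+07 = 18.85 → 19 coils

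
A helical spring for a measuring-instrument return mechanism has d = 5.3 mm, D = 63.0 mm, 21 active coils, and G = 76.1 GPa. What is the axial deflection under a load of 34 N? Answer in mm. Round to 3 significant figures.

k = Gd⁴/(8D³N_a) = (76.1×10³)(5.3⁴)/(8·63.0³·21) = 1.4294 N/mm
δ = F/k = 34 / 1.4294 = 23.786 mm

23.8 mm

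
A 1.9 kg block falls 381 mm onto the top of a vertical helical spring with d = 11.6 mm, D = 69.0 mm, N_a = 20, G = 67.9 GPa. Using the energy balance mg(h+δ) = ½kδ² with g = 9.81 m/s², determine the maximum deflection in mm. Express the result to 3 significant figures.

25.5 mm

k = Gd⁴/(8D³N_a) = (67.9×10³)(11.6⁴)/(8·69.0³·20) = 23.39 N/mm
W = mg = 1.9 × 9.81 = 18.639 N
½kδ² − Wδ − Wh = 0 → δ = (W + √(W² + 2kWh))/k
δ = (18.639 + √(347.41 + 332210))/23.39 = (18.639 + 576.68)/23.39 = 25.452 mm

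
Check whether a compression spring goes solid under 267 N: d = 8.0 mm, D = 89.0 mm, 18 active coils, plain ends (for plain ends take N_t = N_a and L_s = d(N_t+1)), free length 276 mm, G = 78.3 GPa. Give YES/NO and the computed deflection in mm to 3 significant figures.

k = Gd⁴/(8D³N_a) = (78.3×10³)(8.0⁴)/(8·89.0³·18) = 3.1593 N/mm
N_t = 18; L_s = 8.0·19 = 152 mm; δ_solid = L₀ − L_s = 276 − 152 = 124 mm
δ = F/k = 267/3.1593 = 84.513 mm
δ < δ_solid → spring does not go solid

NO, δ = 84.5 mm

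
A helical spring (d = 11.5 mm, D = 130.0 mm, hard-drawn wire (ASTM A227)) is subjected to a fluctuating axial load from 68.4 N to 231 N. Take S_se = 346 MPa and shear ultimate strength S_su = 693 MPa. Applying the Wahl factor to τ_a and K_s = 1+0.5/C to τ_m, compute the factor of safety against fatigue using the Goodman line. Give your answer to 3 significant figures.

9.37

C = D/d = 130.0/11.5 = 11.3043; K_W = (4C−1)/(4C−4)+0.615/C = 1.1272; K_s = 1+0.5/C = 1.0442
F_a = (F_max−F_min)/2 = 81.3 N; F_m = (F_max+F_min)/2 = 149.7 N
τ_a = K_W·8F_aD/(πd³) = 1.1272 × 17.696 = 19.947 MPa
τ_m = K_s·8F_mD/(πd³) = 1.0442 × 32.585 = 34.026 MPa
Goodman: 1/n_f = τ_a/S_se + τ_m/S_su = 19.947/346 + 34.026/693 = 0.05765 + 0.04910 = 0.10675
n_f = 1/0.10675 = 9.368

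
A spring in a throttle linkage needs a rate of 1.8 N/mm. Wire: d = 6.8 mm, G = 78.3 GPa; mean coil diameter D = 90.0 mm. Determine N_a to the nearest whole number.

16

N_a = Gd⁴/(8D³k) = (78.3×10³ × 6.8⁴)/(8 × 90.0³ × 1.8)
    = 1.67416e+08 / 1.04976e+07 = 15.95 → 16 coils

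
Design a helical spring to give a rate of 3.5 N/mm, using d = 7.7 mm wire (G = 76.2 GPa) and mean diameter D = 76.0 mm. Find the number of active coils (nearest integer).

22

N_a = Gd⁴/(8D³k) = (76.2×10³ × 7.7⁴)/(8 × 76.0³ × 3.5)
    = 2.67866e+08 / 1.22913e+07 = 21.79 → 22 coils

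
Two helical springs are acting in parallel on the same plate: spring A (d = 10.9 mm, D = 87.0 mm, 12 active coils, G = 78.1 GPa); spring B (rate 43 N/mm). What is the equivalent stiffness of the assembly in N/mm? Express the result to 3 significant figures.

60.4 N/mm

k_A = Gd⁴/(8D³N_a) = (78.1×10³)(10.9⁴)/(8·87.0³·12) = 17.439 N/mm
Parallel: k_eq = 17.439 + 43 = 60.439 N/mm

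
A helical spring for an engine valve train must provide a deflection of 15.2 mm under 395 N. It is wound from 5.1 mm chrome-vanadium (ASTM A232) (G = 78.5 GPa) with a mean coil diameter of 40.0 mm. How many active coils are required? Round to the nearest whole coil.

4

Required rate k = F/δ = 395/15.2 = 25.987 N/mm
N_a = Gd⁴/(8D³k) = (78.5×10³ × 5.1⁴)/(8 × 40.0³ × 25.987)
    = 5.31068e+07 / 1.33053e+07 = 3.991 → 4 coils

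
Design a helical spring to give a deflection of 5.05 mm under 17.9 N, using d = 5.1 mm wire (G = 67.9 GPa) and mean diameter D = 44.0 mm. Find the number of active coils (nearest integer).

Required rate k = F/δ = 17.9/5.05 = 3.5446 N/mm
N_a = Gd⁴/(8D³k) = (67.9×10³ × 5.1⁴)/(8 × 44.0³ × 3.5446)
    = 4.59357e+07 / 2.41551e+06 = 19.02 → 19 coils

19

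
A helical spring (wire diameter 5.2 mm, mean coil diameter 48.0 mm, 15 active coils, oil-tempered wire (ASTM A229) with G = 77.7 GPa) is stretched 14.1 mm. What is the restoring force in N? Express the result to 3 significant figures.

k = Gd⁴/(8D³N_a) = (77.7×10³)(5.2⁴)/(8·48.0³·15) = 4.2808 N/mm
F = k·δ = 4.2808 × 14.1 = 60.36 N

60.4 N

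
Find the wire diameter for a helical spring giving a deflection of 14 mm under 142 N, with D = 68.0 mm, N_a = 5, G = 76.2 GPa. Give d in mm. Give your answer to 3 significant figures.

6.40 mm

Required rate k = F/δ = 142/14 = 10.143 N/mm
d = (8D³N_a·k / G)^(1/4) = (8·68.0³·5·10.143 / (76.2×10³))^0.25
  = (1674.1)^0.25 = 6.3966 mm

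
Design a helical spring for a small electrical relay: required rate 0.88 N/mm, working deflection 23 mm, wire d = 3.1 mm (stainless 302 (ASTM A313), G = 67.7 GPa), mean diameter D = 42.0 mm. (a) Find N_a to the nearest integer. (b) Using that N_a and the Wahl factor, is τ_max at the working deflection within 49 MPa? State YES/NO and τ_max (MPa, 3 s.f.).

N_a = Gd⁴/(8D³k) = (67.7×10³)(3.1⁴)/(8·42.0³·0.88) = 11.99 → N_a = 12
Actual rate k = Gd⁴/(8D³·12) = 0.87906 N/mm
Working load F = kδ = 0.87906·23 = 20.218 N
C = 42.0/3.1 = 13.5484; K_W = (4C−1)/(4C−4)+0.615/C = 1.1052
τ_max = K_W·8FD/(πd³) = 1.1052·72.585 = 80.218 MPa
τ_max > 49 MPa → exceeds allowable

(a) 12 coils; (b) NO, τ_max = 80.2 MPa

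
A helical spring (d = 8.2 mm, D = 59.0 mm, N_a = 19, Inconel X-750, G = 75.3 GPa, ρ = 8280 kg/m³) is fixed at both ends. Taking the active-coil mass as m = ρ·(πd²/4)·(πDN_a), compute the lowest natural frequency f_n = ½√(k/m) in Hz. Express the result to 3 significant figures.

42.1 Hz

k = Gd⁴/(8D³N_a) = (75.3×10³)(8.2⁴)/(8·59.0³·19) = 10.906 N/mm = 10906 N/m
Wire length L = πDN_a = π·59.0·19 = 3521.7 mm
m = ρ·(πd²/4)·L = 8280 × 52.81×10⁻⁶ m² × 3.5217 m = 1.5399 kg
f_n = ½√(k/m) = 0.5·√(10906/1.5399) = 0.5·√(7081.9) = 42.077 Hz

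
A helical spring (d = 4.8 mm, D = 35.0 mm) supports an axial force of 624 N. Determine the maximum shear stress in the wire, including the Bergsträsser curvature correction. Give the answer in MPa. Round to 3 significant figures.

599 MPa

Spring index C = D/d = 35.0/4.8 = 7.2917
K_B = (4C+2)/(4C−3) = 31.167/26.167 = 1.1911
τ₀ = 8FD/(πd³) = 8·624·35.0/(π·4.8³) = 174720/347.44 = 502.89 MPa
τ_max = K·τ₀ = 1.1911 × 502.89 = 598.98 MPa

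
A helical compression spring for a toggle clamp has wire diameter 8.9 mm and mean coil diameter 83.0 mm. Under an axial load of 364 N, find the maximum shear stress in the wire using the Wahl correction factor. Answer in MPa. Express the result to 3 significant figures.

126 MPa

Spring index C = D/d = 83.0/8.9 = 9.3258
K_W = (4C−1)/(4C−4) + 0.615/C = 36.303/33.303 + 0.0659 = 1.1560
τ₀ = 8FD/(πd³) = 8·364·83.0/(π·8.9³) = 241696/2214.7 = 109.13 MPa
τ_max = K·τ₀ = 1.1560 × 109.13 = 126.16 MPa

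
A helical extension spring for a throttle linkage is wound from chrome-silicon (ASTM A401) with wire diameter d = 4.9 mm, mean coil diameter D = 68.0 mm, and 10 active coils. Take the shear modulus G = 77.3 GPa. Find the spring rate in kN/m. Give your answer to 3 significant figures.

1.77 kN/m

k = Gd⁴/(8D³N_a) = (77.3×10³ × 4.9⁴) / (8 × 68.0³ × 10)
  = 4.45619e+07 / 2.51546e+07 = 1.7715 N/mm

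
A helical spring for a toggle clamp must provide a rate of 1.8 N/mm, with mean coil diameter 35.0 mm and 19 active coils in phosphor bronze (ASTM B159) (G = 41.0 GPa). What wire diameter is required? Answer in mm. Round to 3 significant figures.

4.11 mm

d = (8D³N_a·k / G)^(1/4) = (8·35.0³·19·1.8 / (41.0×10³))^0.25
  = (286.11)^0.25 = 4.1128 mm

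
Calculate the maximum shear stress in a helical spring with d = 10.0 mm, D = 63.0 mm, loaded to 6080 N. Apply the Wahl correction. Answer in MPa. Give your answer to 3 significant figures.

Spring index C = D/d = 63.0/10.0 = 6.3000
K_W = (4C−1)/(4C−4) + 0.615/C = 24.200/21.200 + 0.0976 = 1.2391
τ₀ = 8FD/(πd³) = 8·6080·63.0/(π·10.0³) = 3.06432e+06/3141.6 = 975.4 MPa
τ_max = K·τ₀ = 1.2391 × 975.4 = 1208.7 MPa

1210 MPa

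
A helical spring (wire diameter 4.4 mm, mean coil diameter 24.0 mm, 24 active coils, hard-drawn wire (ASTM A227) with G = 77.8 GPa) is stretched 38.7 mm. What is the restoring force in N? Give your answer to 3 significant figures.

425 N

k = Gd⁴/(8D³N_a) = (77.8×10³)(4.4⁴)/(8·24.0³·24) = 10.986 N/mm
F = k·δ = 10.986 × 38.7 = 425.17 N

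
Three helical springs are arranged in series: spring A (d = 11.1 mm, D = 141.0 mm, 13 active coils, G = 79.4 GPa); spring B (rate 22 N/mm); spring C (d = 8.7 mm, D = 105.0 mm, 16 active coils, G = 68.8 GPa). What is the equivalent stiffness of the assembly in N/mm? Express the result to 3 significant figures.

k_A = Gd⁴/(8D³N_a) = (79.4×10³)(11.1⁴)/(8·141.0³·13) = 4.1345 N/mm
k_C = Gd⁴/(8D³N_a) = (68.8×10³)(8.7⁴)/(8·105.0³·16) = 2.66 N/mm
Series: 1/k_eq = 1/4.1345 + 1/22 + 1/2.66 = 0.66326; k_eq = 1.5077 N/mm

1.51 N/mm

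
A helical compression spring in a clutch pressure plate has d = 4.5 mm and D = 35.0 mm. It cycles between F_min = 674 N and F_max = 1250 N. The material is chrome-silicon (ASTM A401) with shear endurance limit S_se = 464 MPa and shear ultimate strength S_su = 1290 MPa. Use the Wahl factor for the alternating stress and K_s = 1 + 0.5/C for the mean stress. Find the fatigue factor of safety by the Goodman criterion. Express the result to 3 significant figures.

C = D/d = 35.0/4.5 = 7.7778; K_W = (4C−1)/(4C−4)+0.615/C = 1.1897; K_s = 1+0.5/C = 1.0643
F_a = (F_max−F_min)/2 = 288 N; F_m = (F_max+F_min)/2 = 962 N
τ_a = K_W·8F_aD/(πd³) = 1.1897 × 281.68 = 335.13 MPa
τ_m = K_s·8F_mD/(πd³) = 1.0643 × 940.9 = 1001.4 MPa
Goodman: 1/n_f = τ_a/S_se + τ_m/S_su = 335.13/464 + 1001.4/1290 = 0.72226 + 0.77627 = 1.4985
n_f = 1/1.4985 = 0.6673

0.667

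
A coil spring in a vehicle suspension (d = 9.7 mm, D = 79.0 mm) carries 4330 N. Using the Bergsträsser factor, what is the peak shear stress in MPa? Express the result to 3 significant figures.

1120 MPa

Spring index C = D/d = 79.0/9.7 = 8.1443
K_B = (4C+2)/(4C−3) = 34.577/29.577 = 1.1690
τ₀ = 8FD/(πd³) = 8·4330·79.0/(π·9.7³) = 2.73656e+06/2867.2 = 954.42 MPa
τ_max = K·τ₀ = 1.1690 × 954.42 = 1115.8 MPa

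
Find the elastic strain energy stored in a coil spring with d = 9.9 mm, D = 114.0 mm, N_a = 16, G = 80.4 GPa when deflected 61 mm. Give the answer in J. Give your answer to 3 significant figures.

7.58 J

k = Gd⁴/(8D³N_a) = (80.4×10³)(9.9⁴)/(8·114.0³·16) = 4.0726 N/mm
U = ½kδ² = 0.5 × 4.0726 × 61² = 7577.1 N·mm = 7.5771 J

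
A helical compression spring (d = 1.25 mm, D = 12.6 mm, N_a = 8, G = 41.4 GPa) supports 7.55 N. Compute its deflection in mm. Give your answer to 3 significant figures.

9.56 mm

k = Gd⁴/(8D³N_a) = (41.4×10³)(1.25⁴)/(8·12.6³·8) = 0.78949 N/mm
δ = F/k = 7.55 / 0.78949 = 9.5631 mm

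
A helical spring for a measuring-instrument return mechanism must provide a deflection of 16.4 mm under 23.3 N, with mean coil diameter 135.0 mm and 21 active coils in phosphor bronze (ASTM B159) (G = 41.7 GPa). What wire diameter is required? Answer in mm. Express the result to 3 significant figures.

Required rate k = F/δ = 23.3/16.4 = 1.4207 N/mm
d = (8D³N_a·k / G)^(1/4) = (8·135.0³·21·1.4207 / (41.7×10³))^0.25
  = (14083)^0.25 = 10.8936 mm

10.9 mm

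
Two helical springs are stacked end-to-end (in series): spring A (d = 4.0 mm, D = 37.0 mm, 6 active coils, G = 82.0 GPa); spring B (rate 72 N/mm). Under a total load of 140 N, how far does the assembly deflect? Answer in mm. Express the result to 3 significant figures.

k_A = Gd⁴/(8D³N_a) = (82.0×10³)(4.0⁴)/(8·37.0³·6) = 8.6339 N/mm
Series: 1/k_eq = 1/8.6339 + 1/72 = 0.12971; k_eq = 7.7094 N/mm
δ = F/k_eq = 140/7.7094 = 18.16 mm

18.2 mm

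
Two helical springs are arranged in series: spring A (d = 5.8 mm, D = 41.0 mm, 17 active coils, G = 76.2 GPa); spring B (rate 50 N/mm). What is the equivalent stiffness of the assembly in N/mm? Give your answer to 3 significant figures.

k_A = Gd⁴/(8D³N_a) = (76.2×10³)(5.8⁴)/(8·41.0³·17) = 9.1998 N/mm
Series: 1/k_eq = 1/9.1998 + 1/50 = 0.1287; k_eq = 7.7701 N/mm

7.77 N/mm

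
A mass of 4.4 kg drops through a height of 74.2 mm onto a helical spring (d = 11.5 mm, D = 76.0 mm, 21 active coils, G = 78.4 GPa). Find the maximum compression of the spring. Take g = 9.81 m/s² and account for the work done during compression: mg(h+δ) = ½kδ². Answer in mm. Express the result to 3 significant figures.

k = Gd⁴/(8D³N_a) = (78.4×10³)(11.5⁴)/(8·76.0³·21) = 18.593 N/mm
W = mg = 4.4 × 9.81 = 43.164 N
½kδ² − Wδ − Wh = 0 → δ = (W + √(W² + 2kWh))/k
δ = (43.164 + √(1863.1 + 119100))/18.593 = (43.164 + 347.8)/18.593 = 21.027 mm

21.0 mm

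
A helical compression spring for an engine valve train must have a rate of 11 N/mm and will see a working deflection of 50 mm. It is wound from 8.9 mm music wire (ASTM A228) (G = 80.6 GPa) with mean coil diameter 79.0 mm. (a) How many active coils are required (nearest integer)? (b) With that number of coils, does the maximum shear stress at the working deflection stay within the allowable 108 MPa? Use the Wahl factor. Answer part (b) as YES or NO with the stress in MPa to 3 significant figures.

(a) 12 coils; (b) NO, τ_max = 178 MPa

N_a = Gd⁴/(8D³k) = (80.6×10³)(8.9⁴)/(8·79.0³·11) = 11.66 → N_a = 12
Actual rate k = Gd⁴/(8D³·12) = 10.684 N/mm
Working load F = kδ = 10.684·50 = 534.21 N
C = 79.0/8.9 = 8.8764; K_W = (4C−1)/(4C−4)+0.615/C = 1.1645
τ_max = K_W·8FD/(πd³) = 1.1645·152.44 = 177.52 MPa
τ_max > 108 MPa → exceeds allowable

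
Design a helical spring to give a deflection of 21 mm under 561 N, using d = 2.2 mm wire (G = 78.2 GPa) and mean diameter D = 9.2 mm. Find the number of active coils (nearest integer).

11

Required rate k = F/δ = 561/21 = 26.714 N/mm
N_a = Gd⁴/(8D³k) = (78.2×10³ × 2.2⁴)/(8 × 9.2³ × 26.714)
    = 1.83188e+06 / 166417 = 11.01 → 11 coils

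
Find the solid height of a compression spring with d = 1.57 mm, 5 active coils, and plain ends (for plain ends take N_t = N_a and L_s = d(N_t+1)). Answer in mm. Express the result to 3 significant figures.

plain ends: N_t = N_a = 5
L_s = d·(N_t+1) = 1.57 × 6 = 9.42 mm

9.42 mm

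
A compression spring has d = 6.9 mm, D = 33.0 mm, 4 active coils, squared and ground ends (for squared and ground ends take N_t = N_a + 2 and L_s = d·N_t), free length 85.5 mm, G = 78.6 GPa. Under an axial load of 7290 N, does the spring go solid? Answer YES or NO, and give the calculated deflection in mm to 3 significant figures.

YES, δ = 47.1 mm

k = Gd⁴/(8D³N_a) = (78.6×10³)(6.9⁴)/(8·33.0³·4) = 154.93 N/mm
N_t = 6; L_s = 6.9·6 = 41.4 mm; δ_solid = L₀ − L_s = 85.5 − 41.4 = 44.1 mm
δ = F/k = 7290/154.93 = 47.054 mm
δ ≥ δ_solid → spring goes solid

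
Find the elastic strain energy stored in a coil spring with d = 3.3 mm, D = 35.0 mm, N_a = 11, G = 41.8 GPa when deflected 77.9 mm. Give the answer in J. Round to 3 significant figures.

k = Gd⁴/(8D³N_a) = (41.8×10³)(3.3⁴)/(8·35.0³·11) = 1.3138 N/mm
U = ½kδ² = 0.5 × 1.3138 × 77.9² = 3986.5 N·mm = 3.9865 J

3.99 J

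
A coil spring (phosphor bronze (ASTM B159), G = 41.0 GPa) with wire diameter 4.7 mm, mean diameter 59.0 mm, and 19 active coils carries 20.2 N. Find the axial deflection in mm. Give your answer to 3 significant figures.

k = Gd⁴/(8D³N_a) = (41.0×10³)(4.7⁴)/(8·59.0³·19) = 0.64088 N/mm
δ = F/k = 20.2 / 0.64088 = 31.519 mm

31.5 mm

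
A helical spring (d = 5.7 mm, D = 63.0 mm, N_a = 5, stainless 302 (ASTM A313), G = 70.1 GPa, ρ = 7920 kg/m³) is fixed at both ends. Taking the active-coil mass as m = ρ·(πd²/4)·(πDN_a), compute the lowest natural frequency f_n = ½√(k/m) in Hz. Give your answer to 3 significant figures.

k = Gd⁴/(8D³N_a) = (70.1×10³)(5.7⁴)/(8·63.0³·5) = 7.3984 N/mm = 7398.4 N/m
Wire length L = πDN_a = π·63.0·5 = 989.6 mm
m = ρ·(πd²/4)·L = 7920 × 25.518×10⁻⁶ m² × 0.9896 m = 0.2 kg
f_n = ½√(k/m) = 0.5·√(7398.4/0.2) = 0.5·√(36992) = 96.167 Hz

96.2 Hz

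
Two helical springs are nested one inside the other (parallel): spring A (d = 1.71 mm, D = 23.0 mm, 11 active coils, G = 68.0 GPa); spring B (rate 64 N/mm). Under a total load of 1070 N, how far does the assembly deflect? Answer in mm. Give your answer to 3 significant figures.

k_A = Gd⁴/(8D³N_a) = (68.0×10³)(1.71⁴)/(8·23.0³·11) = 0.54303 N/mm
Parallel: k_eq = 0.54303 + 64 = 64.543 N/mm
δ = F/k_eq = 1070/64.543 = 16.578 mm

16.6 mm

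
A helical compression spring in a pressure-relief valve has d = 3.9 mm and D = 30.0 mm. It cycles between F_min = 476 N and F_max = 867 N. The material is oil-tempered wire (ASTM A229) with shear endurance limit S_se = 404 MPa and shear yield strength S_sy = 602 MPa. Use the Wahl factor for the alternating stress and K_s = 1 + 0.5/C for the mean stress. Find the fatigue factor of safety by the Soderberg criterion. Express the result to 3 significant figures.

C = D/d = 30.0/3.9 = 7.6923; K_W = (4C−1)/(4C−4)+0.615/C = 1.1920; K_s = 1+0.5/C = 1.0650
F_a = (F_max−F_min)/2 = 195.5 N; F_m = (F_max+F_min)/2 = 671.5 N
τ_a = K_W·8F_aD/(πd³) = 1.1920 × 251.78 = 300.12 MPa
τ_m = K_s·8F_mD/(πd³) = 1.0650 × 864.8 = 921.01 MPa
Soderberg: 1/n_f = τ_a/S_se + τ_m/S_sy = 300.12/404 + 921.01/602 = 0.74288 + 1.52991 = 2.2728
n_f = 1/2.2728 = 0.44

0.440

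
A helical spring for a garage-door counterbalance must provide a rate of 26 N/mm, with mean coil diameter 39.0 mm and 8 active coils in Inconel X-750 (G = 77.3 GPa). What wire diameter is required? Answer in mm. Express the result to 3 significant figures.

d = (8D³N_a·k / G)^(1/4) = (8·39.0³·8·26 / (77.3×10³))^0.25
  = (1276.9)^0.25 = 5.9778 mm

5.98 mm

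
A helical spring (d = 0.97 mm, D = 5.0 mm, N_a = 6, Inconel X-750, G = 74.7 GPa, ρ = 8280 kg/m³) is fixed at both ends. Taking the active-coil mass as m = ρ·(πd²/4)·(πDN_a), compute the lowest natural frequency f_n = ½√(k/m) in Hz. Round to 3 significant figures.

k = Gd⁴/(8D³N_a) = (74.7×10³)(0.97⁴)/(8·5.0³·6) = 11.022 N/mm = 11022 N/m
Wire length L = πDN_a = π·5.0·6 = 94.248 mm
m = ρ·(πd²/4)·L = 8280 × 0.73898×10⁻⁶ m² × 0.094248 m = 0.00057668 kg
f_n = ½√(k/m) = 0.5·√(11022/0.00057668) = 0.5·√(1.9113e+07) = 2185.9 Hz

2190 Hz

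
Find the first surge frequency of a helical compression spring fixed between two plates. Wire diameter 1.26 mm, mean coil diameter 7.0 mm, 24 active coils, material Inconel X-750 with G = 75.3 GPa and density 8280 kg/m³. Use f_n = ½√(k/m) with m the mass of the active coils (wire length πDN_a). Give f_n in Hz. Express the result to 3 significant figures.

k = Gd⁴/(8D³N_a) = (75.3×10³)(1.26⁴)/(8·7.0³·24) = 2.8819 N/mm = 2881.9 N/m
Wire length L = πDN_a = π·7.0·24 = 527.79 mm
m = ρ·(πd²/4)·L = 8280 × 1.2469×10⁻⁶ m² × 0.52779 m = 0.005449 kg
f_n = ½√(k/m) = 0.5·√(2881.9/0.005449) = 0.5·√(5.2889e+05) = 363.62 Hz

364 Hz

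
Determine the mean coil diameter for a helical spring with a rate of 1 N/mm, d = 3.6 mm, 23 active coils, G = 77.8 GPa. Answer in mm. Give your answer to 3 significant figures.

41.4 mm

D = (Gd⁴/(8N_a·k))^(1/3) = (77.8×10³·3.6⁴/(8·23·1))^(1/3)
  = (71018.5)^(1/3) = 41.4118 mm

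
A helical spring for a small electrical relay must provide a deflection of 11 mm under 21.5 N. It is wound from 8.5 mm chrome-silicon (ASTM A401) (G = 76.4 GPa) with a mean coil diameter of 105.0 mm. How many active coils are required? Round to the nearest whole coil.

Required rate k = F/δ = 21.5/11 = 1.9545 N/mm
N_a = Gd⁴/(8D³k) = (76.4×10³ × 8.5⁴)/(8 × 105.0³ × 1.9545)
    = 3.98813e+08 / 1.8101e+07 = 22.03 → 22 coils

22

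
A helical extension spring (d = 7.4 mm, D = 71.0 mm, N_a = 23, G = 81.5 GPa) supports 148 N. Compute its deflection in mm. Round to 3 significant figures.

k = Gd⁴/(8D³N_a) = (81.5×10³)(7.4⁴)/(8·71.0³·23) = 3.711 N/mm
δ = F/k = 148 / 3.711 = 39.881 mm

39.9 mm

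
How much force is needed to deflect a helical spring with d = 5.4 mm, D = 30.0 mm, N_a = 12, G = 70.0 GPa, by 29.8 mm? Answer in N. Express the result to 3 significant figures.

684 N

k = Gd⁴/(8D³N_a) = (70.0×10³)(5.4⁴)/(8·30.0³·12) = 22.964 N/mm
F = k·δ = 22.964 × 29.8 = 684.31 N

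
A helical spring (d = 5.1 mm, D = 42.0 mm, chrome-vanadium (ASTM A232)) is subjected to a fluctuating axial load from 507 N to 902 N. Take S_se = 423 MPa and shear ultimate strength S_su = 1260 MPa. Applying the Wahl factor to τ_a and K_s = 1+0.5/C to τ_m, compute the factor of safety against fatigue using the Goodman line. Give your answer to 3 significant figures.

1.08

C = D/d = 42.0/5.1 = 8.2353; K_W = (4C−1)/(4C−4)+0.615/C = 1.1783; K_s = 1+0.5/C = 1.0607
F_a = (F_max−F_min)/2 = 197.5 N; F_m = (F_max+F_min)/2 = 704.5 N
τ_a = K_W·8F_aD/(πd³) = 1.1783 × 159.24 = 187.64 MPa
τ_m = K_s·8F_mD/(πd³) = 1.0607 × 568.02 = 602.5 MPa
Goodman: 1/n_f = τ_a/S_se + τ_m/S_su = 187.64/423 + 602.5/1260 = 0.44358 + 0.47818 = 0.92176
n_f = 1/0.92176 = 1.085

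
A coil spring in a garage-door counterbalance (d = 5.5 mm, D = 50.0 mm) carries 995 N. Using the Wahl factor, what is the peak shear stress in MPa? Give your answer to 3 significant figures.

Spring index C = D/d = 50.0/5.5 = 9.0909
K_W = (4C−1)/(4C−4) + 0.615/C = 35.364/32.364 + 0.0676 = 1.1603
τ₀ = 8FD/(πd³) = 8·995·50.0/(π·5.5³) = 398000/522.68 = 761.46 MPa
τ_max = K·τ₀ = 1.1603 × 761.46 = 883.55 MPa

884 MPa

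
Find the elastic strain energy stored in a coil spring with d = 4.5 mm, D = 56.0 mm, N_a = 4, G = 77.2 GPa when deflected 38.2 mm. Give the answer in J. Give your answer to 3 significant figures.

k = Gd⁴/(8D³N_a) = (77.2×10³)(4.5⁴)/(8·56.0³·4) = 5.6332 N/mm
U = ½kδ² = 0.5 × 5.6332 × 38.2² = 4110.1 N·mm = 4.1101 J

4.11 J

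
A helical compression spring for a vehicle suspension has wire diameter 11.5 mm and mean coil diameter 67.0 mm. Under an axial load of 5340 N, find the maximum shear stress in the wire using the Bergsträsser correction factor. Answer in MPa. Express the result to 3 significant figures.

Spring index C = D/d = 67.0/11.5 = 5.8261
K_B = (4C+2)/(4C−3) = 25.304/20.304 = 1.2463
τ₀ = 8FD/(πd³) = 8·5340·67.0/(π·11.5³) = 2.86224e+06/4778 = 599.05 MPa
τ_max = K·τ₀ = 1.2463 × 599.05 = 746.57 MPa

747 MPa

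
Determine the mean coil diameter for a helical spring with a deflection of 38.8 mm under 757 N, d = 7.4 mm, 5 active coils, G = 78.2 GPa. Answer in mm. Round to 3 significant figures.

Required rate k = F/δ = 757/38.8 = 19.51 N/mm
D = (Gd⁴/(8N_a·k))^(1/3) = (78.2×10³·7.4⁴/(8·5·19.51))^(1/3)
  = (300476)^(1/3) = 66.9787 mm

67.0 mm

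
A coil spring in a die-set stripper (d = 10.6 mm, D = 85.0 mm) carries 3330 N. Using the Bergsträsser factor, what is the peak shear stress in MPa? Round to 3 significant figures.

709 MPa

Spring index C = D/d = 85.0/10.6 = 8.0189
K_B = (4C+2)/(4C−3) = 34.075/29.075 = 1.1720
τ₀ = 8FD/(πd³) = 8·3330·85.0/(π·10.6³) = 2.2644e+06/3741.7 = 605.18 MPa
τ_max = K·τ₀ = 1.1720 × 605.18 = 709.25 MPa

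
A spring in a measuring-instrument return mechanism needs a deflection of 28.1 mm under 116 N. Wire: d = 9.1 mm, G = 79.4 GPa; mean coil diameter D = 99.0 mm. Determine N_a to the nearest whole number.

Required rate k = F/δ = 116/28.1 = 4.1281 N/mm
N_a = Gd⁴/(8D³k) = (79.4×10³ × 9.1⁴)/(8 × 99.0³ × 4.1281)
    = 5.44485e+08 / 3.2044e+07 = 16.99 → 17 coils

17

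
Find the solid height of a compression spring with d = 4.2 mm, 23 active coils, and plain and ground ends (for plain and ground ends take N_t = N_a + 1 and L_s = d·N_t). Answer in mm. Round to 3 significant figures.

101 mm

plain and ground ends: N_t = N_a + 1 = 23 + 1 = 24
L_s = d·N_t = 4.2 × 24 = 100.8 mm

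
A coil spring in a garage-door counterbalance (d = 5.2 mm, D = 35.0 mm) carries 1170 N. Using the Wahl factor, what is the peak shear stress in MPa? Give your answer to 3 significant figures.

906 MPa

Spring index C = D/d = 35.0/5.2 = 6.7308
K_W = (4C−1)/(4C−4) + 0.615/C = 25.923/22.923 + 0.0914 = 1.2222
τ₀ = 8FD/(πd³) = 8·1170·35.0/(π·5.2³) = 327600/441.73 = 741.62 MPa
τ_max = K·τ₀ = 1.2222 × 741.62 = 906.45 MPa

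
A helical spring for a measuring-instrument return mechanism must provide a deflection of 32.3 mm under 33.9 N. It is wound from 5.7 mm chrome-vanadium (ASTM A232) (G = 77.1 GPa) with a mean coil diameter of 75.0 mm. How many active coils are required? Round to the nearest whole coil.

23

Required rate k = F/δ = 33.9/32.3 = 1.0495 N/mm
N_a = Gd⁴/(8D³k) = (77.1×10³ × 5.7⁴)/(8 × 75.0³ × 1.0495)
    = 8.13868e+07 / 3.54218e+06 = 22.98 → 23 coils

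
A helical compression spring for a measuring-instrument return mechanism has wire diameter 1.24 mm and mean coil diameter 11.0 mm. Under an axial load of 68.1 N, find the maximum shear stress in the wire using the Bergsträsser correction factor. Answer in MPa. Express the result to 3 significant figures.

Spring index C = D/d = 11.0/1.24 = 8.8710
K_B = (4C+2)/(4C−3) = 37.484/32.484 = 1.1539
τ₀ = 8FD/(πd³) = 8·68.1·11.0/(π·1.24³) = 5992.8/5.9898 = 1000.5 MPa
τ_max = K·τ₀ = 1.1539 × 1000.5 = 1154.5 MPa

1150 MPa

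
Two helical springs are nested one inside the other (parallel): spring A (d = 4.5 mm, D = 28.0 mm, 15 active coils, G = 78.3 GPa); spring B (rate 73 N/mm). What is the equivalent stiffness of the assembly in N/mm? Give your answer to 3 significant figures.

k_A = Gd⁴/(8D³N_a) = (78.3×10³)(4.5⁴)/(8·28.0³·15) = 12.189 N/mm
Parallel: k_eq = 12.189 + 73 = 85.189 N/mm

85.2 N/mm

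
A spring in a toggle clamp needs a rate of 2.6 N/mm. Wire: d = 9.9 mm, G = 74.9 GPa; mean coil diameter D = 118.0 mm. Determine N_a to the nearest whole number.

21

N_a = Gd⁴/(8D³k) = (74.9×10³ × 9.9⁴)/(8 × 118.0³ × 2.6)
    = 7.19486e+08 / 3.41751e+07 = 21.05 → 21 coils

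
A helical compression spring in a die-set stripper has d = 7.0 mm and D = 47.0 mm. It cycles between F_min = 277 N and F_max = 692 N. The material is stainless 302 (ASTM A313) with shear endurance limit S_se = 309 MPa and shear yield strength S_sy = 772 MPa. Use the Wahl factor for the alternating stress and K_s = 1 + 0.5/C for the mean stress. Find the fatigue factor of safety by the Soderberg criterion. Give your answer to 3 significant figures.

1.92

C = D/d = 47.0/7.0 = 6.7143; K_W = (4C−1)/(4C−4)+0.615/C = 1.2228; K_s = 1+0.5/C = 1.0745
F_a = (F_max−F_min)/2 = 207.5 N; F_m = (F_max+F_min)/2 = 484.5 N
τ_a = K_W·8F_aD/(πd³) = 1.2228 × 72.404 = 88.539 MPa
τ_m = K_s·8F_mD/(πd³) = 1.0745 × 169.06 = 181.65 MPa
Soderberg: 1/n_f = τ_a/S_se + τ_m/S_sy = 88.539/309 + 181.65/772 = 0.28653 + 0.23530 = 0.52183
n_f = 1/0.52183 = 1.916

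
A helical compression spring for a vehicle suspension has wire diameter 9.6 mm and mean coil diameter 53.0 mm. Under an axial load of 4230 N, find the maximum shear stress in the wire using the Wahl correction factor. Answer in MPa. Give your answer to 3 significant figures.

Spring index C = D/d = 53.0/9.6 = 5.5208
K_W = (4C−1)/(4C−4) + 0.615/C = 21.083/18.083 + 0.1114 = 1.2773
τ₀ = 8FD/(πd³) = 8·4230·53.0/(π·9.6³) = 1.79352e+06/2779.5 = 645.27 MPa
τ_max = K·τ₀ = 1.2773 × 645.27 = 824.2 MPa

824 MPa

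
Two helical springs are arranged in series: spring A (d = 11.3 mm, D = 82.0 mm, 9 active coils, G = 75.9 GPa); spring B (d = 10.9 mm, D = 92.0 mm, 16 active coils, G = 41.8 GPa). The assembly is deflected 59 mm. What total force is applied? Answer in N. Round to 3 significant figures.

k_A = Gd⁴/(8D³N_a) = (75.9×10³)(11.3⁴)/(8·82.0³·9) = 31.173 N/mm
k_B = Gd⁴/(8D³N_a) = (41.8×10³)(10.9⁴)/(8·92.0³·16) = 5.9198 N/mm
Series: 1/k_eq = 1/31.173 + 1/5.9198 = 0.201; k_eq = 4.9751 N/mm
F = k_eq·δ = 4.9751·59 = 293.53 N

294 N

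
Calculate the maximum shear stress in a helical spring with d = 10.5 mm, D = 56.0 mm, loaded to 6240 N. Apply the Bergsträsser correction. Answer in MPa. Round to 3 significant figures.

978 MPa

Spring index C = D/d = 56.0/10.5 = 5.3333
K_B = (4C+2)/(4C−3) = 23.333/18.333 = 1.2727
τ₀ = 8FD/(πd³) = 8·6240·56.0/(π·10.5³) = 2.79552e+06/3636.8 = 768.68 MPa
τ_max = K·τ₀ = 1.2727 × 768.68 = 978.32 MPa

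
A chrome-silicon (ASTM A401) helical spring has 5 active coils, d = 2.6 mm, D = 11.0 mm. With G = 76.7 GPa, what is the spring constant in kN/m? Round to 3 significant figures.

65.8 kN/m

k = Gd⁴/(8D³N_a) = (76.7×10³ × 2.6⁴) / (8 × 11.0³ × 5)
  = 3.50501e+06 / 53240 = 65.834 N/mm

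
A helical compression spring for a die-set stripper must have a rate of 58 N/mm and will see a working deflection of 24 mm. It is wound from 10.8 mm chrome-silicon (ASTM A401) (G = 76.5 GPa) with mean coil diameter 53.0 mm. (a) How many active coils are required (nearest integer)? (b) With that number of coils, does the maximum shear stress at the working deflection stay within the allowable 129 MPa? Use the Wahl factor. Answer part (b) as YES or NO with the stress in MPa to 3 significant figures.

(a) 15 coils; (b) NO, τ_max = 197 MPa

N_a = Gd⁴/(8D³k) = (76.5×10³)(10.8⁴)/(8·53.0³·58) = 15.07 → N_a = 15
Actual rate k = Gd⁴/(8D³·15) = 58.257 N/mm
Working load F = kδ = 58.257·24 = 1398.2 N
C = 53.0/10.8 = 4.9074; K_W = (4C−1)/(4C−4)+0.615/C = 1.3173
τ_max = K_W·8FD/(πd³) = 1.3173·149.8 = 197.32 MPa
τ_max > 129 MPa → exceeds allowable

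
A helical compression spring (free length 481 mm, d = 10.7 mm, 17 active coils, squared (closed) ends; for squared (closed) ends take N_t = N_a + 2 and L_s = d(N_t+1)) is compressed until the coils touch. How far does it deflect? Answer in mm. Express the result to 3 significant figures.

267 mm

N_t = 19; L_s = 10.7·20 = 214 mm
δ_solid = L₀ − L_s = 481 − 214 = 267 mm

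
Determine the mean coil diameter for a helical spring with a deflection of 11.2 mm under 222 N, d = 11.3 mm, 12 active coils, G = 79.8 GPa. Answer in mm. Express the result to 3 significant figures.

88.1 mm

Required rate k = F/δ = 222/11.2 = 19.821 N/mm
D = (Gd⁴/(8N_a·k))^(1/3) = (79.8×10³·11.3⁴/(8·12·19.821))^(1/3)
  = (683771)^(1/3) = 88.0988 mm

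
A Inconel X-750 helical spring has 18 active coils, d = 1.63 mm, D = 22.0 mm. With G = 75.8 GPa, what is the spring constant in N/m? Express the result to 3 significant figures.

349 N/m

k = Gd⁴/(8D³N_a) = (75.8×10³ × 1.63⁴) / (8 × 22.0³ × 18)
  = 535081 / 1.53331e+06 = 0.34897 N/mm = 348.97 N/m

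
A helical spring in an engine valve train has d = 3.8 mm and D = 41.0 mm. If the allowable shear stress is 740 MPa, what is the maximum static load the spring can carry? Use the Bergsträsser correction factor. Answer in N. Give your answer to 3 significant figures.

346 N

C = D/d = 41.0/3.8 = 10.7895
K_B = (4C+2)/(4C−3) = 45.158/40.158 = 1.1245
τ_max = K·8FD/(πd³) → F_max = τ_allow·πd³/(8DK)
F_max = 740·π·3.8³/(8·41.0·1.1245) = 1.2757e+05/368.84 = 345.86 N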